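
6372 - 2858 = 3514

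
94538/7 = 94538/7 = 13505.43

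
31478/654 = 15739/327 = 48.13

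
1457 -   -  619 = 2076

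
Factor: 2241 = 3^3*83^1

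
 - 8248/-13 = 634+ 6/13 = 634.46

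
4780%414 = 226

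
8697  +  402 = 9099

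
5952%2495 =962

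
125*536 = 67000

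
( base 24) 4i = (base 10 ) 114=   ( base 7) 222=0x72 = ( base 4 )1302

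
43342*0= 0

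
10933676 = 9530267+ 1403409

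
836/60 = 209/15  =  13.93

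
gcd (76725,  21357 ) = 9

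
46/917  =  46/917 = 0.05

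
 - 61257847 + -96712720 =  - 157970567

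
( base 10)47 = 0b101111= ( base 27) 1k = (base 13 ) 38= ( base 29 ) 1I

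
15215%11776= 3439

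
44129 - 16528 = 27601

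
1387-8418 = -7031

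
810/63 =90/7 = 12.86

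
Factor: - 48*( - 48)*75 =2^8 *3^3*5^2 = 172800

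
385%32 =1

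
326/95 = 3 + 41/95 = 3.43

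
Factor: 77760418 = 2^1 * 149^1*260941^1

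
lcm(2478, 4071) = 56994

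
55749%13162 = 3101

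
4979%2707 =2272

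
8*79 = 632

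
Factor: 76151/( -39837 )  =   - 3^ ( - 1 ) *7^( - 2) * 281^1= - 281/147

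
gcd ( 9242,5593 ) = 1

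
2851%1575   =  1276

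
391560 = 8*48945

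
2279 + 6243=8522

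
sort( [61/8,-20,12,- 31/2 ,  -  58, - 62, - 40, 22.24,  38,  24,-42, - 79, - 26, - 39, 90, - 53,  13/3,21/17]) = [ - 79,  -  62,-58, - 53, - 42, - 40,-39, - 26,-20  ,- 31/2, 21/17, 13/3,  61/8,12,22.24, 24, 38,90]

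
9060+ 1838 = 10898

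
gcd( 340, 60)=20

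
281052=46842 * 6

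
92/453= 92/453  =  0.20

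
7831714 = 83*94358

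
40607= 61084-20477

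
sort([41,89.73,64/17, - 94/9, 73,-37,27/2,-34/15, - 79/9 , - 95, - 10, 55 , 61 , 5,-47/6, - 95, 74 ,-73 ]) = [  -  95,-95,-73,  -  37, - 94/9,  -  10, - 79/9,-47/6,  -  34/15 , 64/17,5, 27/2,41, 55 , 61, 73, 74 , 89.73]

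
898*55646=49970108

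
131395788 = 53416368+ 77979420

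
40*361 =14440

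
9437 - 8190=1247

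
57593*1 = 57593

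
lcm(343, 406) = 19894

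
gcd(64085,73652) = 1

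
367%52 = 3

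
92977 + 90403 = 183380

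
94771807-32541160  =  62230647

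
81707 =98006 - 16299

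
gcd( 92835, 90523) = 1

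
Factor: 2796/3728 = 3/4 = 2^ ( - 2)*3^1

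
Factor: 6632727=3^1*599^1 *3691^1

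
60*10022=601320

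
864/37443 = 288/12481 = 0.02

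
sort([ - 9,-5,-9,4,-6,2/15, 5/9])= [ - 9,-9 , - 6,  -  5, 2/15, 5/9,4]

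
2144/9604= 536/2401 = 0.22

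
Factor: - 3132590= - 2^1*5^1*17^1 * 18427^1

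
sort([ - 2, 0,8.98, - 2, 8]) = [ - 2, - 2,0, 8,8.98]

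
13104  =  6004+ 7100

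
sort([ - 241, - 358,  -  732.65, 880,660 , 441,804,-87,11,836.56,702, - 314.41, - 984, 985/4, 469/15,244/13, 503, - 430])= [ - 984,-732.65, - 430 , - 358, - 314.41,-241, -87,11,244/13, 469/15,985/4,441,503, 660, 702, 804, 836.56,880]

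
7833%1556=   53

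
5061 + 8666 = 13727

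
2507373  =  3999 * 627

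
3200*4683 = 14985600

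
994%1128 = 994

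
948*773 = 732804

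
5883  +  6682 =12565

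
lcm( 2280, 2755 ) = 66120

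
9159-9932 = -773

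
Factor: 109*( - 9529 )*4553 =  - 4729023533 = - 13^1*29^1*109^1*157^1 * 733^1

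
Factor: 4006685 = 5^1* 801337^1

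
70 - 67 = 3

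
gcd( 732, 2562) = 366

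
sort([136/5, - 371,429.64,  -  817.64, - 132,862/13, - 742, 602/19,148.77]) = [ - 817.64, - 742, - 371 , - 132,136/5,602/19 , 862/13,148.77,429.64]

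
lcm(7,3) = 21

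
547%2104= 547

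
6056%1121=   451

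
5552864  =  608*9133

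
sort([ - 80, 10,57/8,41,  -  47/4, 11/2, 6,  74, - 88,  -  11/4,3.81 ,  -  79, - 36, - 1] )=[-88,- 80, - 79, - 36,- 47/4, - 11/4,-1, 3.81,11/2, 6, 57/8,  10, 41,74 ]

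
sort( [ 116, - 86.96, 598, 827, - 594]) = [ - 594  , - 86.96, 116, 598,  827 ] 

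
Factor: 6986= 2^1 * 7^1 * 499^1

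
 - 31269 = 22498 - 53767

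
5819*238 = 1384922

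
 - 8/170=-1 + 81/85 = -0.05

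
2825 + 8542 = 11367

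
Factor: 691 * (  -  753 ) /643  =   - 520323/643 = - 3^1*251^1 *643^( - 1 )*691^1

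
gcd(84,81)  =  3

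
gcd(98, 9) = 1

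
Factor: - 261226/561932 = -2^( - 1)*7^( - 1 )*61^(- 1 )*397^1 = - 397/854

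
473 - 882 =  -409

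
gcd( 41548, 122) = 2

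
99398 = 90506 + 8892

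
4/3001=4/3001 = 0.00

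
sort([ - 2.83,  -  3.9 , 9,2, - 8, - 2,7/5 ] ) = [  -  8, - 3.9, - 2.83,-2, 7/5,2 , 9]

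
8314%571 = 320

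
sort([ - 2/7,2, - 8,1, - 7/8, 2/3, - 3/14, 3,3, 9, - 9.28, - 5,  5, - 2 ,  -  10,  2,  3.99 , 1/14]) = [ - 10,-9.28, - 8, - 5, - 2, - 7/8, - 2/7, - 3/14,  1/14,  2/3,1, 2,2, 3,  3,3.99, 5,9 ]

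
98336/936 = 105 + 7/117 = 105.06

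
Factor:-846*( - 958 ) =810468 = 2^2*3^2*47^1*479^1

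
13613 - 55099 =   -  41486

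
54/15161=54/15161 = 0.00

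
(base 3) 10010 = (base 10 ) 84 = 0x54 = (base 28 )30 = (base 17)4g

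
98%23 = 6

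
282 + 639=921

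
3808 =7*544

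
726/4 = 181 + 1/2 = 181.50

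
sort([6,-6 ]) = [ - 6,  6]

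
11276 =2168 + 9108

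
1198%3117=1198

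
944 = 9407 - 8463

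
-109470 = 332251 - 441721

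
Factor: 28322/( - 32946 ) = - 49/57 = - 3^( - 1 )*7^2*19^( - 1)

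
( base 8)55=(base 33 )1c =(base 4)231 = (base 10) 45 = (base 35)1A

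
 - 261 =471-732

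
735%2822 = 735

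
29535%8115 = 5190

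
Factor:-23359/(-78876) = 2^( - 2) * 3^(-2 )*47^1*71^1*313^(-1 )  =  3337/11268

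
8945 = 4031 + 4914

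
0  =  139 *0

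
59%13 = 7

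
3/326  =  3/326 = 0.01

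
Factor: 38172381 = 3^1*13^1 * 29^1*33751^1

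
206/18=11+4/9=11.44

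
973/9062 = 973/9062  =  0.11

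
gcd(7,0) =7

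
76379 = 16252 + 60127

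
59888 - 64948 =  - 5060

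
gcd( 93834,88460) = 2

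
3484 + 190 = 3674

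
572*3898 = 2229656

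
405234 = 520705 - 115471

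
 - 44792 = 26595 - 71387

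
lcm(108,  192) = 1728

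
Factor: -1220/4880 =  - 1/4 = - 2^( - 2)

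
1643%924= 719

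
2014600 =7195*280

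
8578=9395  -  817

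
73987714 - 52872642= 21115072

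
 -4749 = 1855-6604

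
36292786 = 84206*431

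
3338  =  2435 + 903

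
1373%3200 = 1373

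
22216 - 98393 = -76177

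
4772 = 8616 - 3844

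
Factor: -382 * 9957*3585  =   -13635812790 = - 2^1*3^2*5^1 * 191^1*239^1*3319^1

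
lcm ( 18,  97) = 1746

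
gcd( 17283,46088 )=5761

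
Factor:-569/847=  - 7^( - 1)*11^ ( - 2)*569^1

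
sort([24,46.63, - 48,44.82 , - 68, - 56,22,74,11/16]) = [  -  68, - 56, - 48, 11/16,22,24 , 44.82, 46.63,74]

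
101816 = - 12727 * ( -8)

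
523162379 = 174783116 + 348379263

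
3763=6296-2533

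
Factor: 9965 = 5^1*1993^1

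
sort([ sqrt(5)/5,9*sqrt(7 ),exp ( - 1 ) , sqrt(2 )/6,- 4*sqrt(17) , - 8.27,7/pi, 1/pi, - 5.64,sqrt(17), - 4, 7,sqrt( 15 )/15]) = [ - 4*sqrt(17), - 8.27, - 5.64,-4,sqrt(2 ) /6,sqrt( 15 )/15, 1/pi, exp( - 1 ), sqrt(5) /5 , 7/pi, sqrt(17),7,9*sqrt ( 7 ) ] 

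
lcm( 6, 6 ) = 6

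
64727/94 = 688 +55/94 = 688.59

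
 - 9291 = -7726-1565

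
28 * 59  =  1652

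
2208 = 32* 69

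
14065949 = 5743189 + 8322760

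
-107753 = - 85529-22224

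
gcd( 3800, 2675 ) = 25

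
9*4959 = 44631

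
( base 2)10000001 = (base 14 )93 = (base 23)5E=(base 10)129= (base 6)333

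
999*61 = 60939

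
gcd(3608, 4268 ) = 44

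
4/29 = 4/29= 0.14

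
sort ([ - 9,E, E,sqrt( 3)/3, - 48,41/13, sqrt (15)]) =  [ - 48, - 9, sqrt( 3) /3,E  ,  E,  41/13, sqrt(15)]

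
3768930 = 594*6345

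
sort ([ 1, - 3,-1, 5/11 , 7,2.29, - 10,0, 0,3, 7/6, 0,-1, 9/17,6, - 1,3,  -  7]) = [-10, - 7,- 3, - 1, - 1,-1, 0,0, 0,5/11, 9/17, 1,7/6 , 2.29, 3, 3,6,7]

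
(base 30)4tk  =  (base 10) 4490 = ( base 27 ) 648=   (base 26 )6GI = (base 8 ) 10612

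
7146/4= 1786 + 1/2 = 1786.50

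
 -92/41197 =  - 92/41197= - 0.00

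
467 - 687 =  - 220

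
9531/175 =54+81/175 =54.46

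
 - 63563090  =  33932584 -97495674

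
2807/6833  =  2807/6833 =0.41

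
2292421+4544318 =6836739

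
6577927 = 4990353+1587574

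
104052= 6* 17342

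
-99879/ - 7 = 14268 + 3/7 = 14268.43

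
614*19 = 11666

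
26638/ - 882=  -13319/441 = -30.20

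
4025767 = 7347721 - 3321954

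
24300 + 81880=106180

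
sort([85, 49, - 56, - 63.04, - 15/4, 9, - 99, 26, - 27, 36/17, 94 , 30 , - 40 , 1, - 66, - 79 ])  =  [ - 99, - 79,- 66, - 63.04, - 56, -40, - 27, - 15/4, 1 , 36/17,  9,  26, 30, 49, 85,  94]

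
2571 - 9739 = -7168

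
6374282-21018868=- 14644586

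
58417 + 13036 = 71453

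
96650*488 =47165200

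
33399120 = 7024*4755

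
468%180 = 108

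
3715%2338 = 1377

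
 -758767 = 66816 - 825583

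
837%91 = 18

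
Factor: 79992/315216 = 101/398 = 2^(-1 )*101^1*199^( - 1 )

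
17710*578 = 10236380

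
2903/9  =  2903/9 =322.56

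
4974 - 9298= - 4324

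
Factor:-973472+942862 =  - 30610  =  - 2^1*5^1*3061^1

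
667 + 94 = 761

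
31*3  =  93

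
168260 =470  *358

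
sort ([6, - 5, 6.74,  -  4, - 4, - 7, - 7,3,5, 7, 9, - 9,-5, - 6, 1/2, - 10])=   [-10,- 9, - 7,- 7, - 6, - 5, - 5, - 4, - 4,1/2,  3,5, 6,  6.74, 7,9 ]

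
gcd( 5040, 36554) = 14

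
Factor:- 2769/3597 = -11^( - 1 ) * 13^1*71^1 * 109^( - 1) = - 923/1199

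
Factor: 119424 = 2^7*3^1 * 311^1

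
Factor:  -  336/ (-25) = 2^4*3^1*5^( - 2) * 7^1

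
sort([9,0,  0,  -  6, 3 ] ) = [ -6,0,0,3,9]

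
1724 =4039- 2315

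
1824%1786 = 38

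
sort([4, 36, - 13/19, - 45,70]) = [ - 45,  -  13/19,4, 36,70] 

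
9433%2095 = 1053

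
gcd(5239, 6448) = 403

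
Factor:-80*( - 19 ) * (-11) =-2^4*5^1 * 11^1*19^1 = -16720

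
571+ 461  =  1032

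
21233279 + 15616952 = 36850231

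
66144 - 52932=13212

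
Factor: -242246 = -2^1*121123^1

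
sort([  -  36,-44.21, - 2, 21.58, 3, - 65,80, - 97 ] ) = [ - 97, - 65, - 44.21, - 36, - 2, 3,21.58, 80]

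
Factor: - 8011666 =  - 2^1*13^1*308141^1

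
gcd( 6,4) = 2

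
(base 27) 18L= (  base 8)1706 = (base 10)966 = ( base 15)446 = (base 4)33012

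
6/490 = 3/245= 0.01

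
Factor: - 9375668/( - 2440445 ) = 2^2*5^(-1) * 7^ ( - 3 ) *1423^( - 1 ) * 2343917^1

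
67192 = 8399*8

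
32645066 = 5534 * 5899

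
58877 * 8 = 471016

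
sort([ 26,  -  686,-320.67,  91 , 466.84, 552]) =[ - 686, - 320.67, 26 , 91 , 466.84, 552 ]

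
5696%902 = 284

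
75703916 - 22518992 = 53184924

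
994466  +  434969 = 1429435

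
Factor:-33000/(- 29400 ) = 5^1*7^(  -  2)  *11^1 = 55/49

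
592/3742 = 296/1871 =0.16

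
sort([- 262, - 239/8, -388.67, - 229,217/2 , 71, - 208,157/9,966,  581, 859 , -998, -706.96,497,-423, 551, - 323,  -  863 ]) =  [-998, - 863, - 706.96, - 423, - 388.67 ,- 323,-262, - 229,-208, - 239/8,157/9,71,  217/2, 497,  551,581 , 859 , 966]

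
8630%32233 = 8630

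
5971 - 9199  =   - 3228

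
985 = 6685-5700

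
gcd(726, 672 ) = 6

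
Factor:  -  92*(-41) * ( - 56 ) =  - 211232 = - 2^5 * 7^1*23^1 * 41^1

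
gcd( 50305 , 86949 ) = 1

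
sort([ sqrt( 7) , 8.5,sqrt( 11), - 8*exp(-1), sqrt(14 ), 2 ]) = [ - 8*exp( - 1), 2,sqrt( 7), sqrt(11),sqrt( 14), 8.5 ] 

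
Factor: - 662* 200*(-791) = 2^4*5^2*7^1*113^1*331^1 = 104728400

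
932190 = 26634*35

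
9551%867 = 14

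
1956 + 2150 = 4106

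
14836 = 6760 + 8076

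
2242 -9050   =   - 6808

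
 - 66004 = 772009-838013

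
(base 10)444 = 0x1BC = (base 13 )282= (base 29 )F9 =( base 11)374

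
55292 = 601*92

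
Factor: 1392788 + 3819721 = 3^1*101^1*17203^1 = 5212509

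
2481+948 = 3429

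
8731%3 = 1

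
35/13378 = 35/13378 = 0.00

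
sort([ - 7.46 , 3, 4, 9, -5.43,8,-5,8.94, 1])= [ - 7.46, - 5.43,-5 , 1, 3, 4, 8,8.94, 9] 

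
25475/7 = 3639 + 2/7 = 3639.29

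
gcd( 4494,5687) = 1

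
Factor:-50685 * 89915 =  -  4557341775= - 3^1*5^2*7^2*31^1*109^1*367^1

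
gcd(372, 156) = 12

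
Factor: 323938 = 2^1*161969^1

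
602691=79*7629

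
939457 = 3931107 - 2991650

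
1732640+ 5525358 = 7257998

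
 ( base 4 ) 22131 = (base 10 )669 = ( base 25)11J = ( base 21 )1AI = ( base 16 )29d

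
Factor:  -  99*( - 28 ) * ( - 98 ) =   -  2^3 * 3^2 *7^3*11^1= -  271656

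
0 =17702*0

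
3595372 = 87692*41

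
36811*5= 184055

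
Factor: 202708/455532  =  271/609 = 3^( - 1 )*7^( - 1 ) * 29^( - 1)* 271^1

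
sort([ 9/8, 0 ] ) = [0,9/8]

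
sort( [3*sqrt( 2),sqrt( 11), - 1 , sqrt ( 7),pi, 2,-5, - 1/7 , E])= [ - 5 , -1, - 1/7, 2,  sqrt( 7 ), E, pi, sqrt( 11), 3*sqrt( 2)]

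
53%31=22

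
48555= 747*65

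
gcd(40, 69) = 1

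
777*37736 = 29320872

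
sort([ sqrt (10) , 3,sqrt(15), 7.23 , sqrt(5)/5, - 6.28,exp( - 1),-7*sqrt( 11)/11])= [ - 6.28,-7*sqrt ( 11)/11 , exp( - 1 ), sqrt(5)/5, 3, sqrt ( 10) , sqrt( 15),7.23]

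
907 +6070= 6977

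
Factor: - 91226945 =  -  5^1 *18245389^1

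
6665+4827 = 11492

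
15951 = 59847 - 43896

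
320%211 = 109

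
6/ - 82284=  -1/13714 = -0.00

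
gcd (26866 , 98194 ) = 2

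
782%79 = 71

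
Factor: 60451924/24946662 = 2^1*3^(  -  1)*319829^ ( - 1)*1162537^1 = 2325074/959487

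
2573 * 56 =144088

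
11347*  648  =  7352856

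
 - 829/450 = - 2  +  71/450  =  - 1.84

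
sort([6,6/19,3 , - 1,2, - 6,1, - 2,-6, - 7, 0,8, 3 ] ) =[ - 7, - 6, - 6,-2, - 1,0,6/19,1,2,  3, 3,6,  8 ]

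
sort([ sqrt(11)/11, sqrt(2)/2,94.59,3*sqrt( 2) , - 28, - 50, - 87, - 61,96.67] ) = [ - 87, - 61, - 50 , - 28,  sqrt( 11) /11,sqrt( 2)/2,3*sqrt ( 2),94.59,96.67 ]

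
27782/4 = 13891/2  =  6945.50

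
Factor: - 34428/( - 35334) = 2^1*3^( - 1)*13^( - 1)*19^1 = 38/39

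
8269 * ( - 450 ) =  - 3721050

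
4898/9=4898/9=544.22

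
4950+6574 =11524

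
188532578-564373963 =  -375841385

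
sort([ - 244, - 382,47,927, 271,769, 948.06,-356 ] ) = [ - 382, - 356, - 244, 47,271 , 769, 927, 948.06]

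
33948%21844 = 12104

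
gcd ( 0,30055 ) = 30055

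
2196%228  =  144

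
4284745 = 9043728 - 4758983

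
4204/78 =53+35/39 =53.90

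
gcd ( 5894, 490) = 14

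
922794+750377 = 1673171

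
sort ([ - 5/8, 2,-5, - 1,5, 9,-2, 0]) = [ - 5,-2, - 1, -5/8,0, 2,5,9]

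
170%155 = 15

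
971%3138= 971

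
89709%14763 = 1131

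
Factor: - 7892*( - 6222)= 2^3*3^1 * 17^1 * 61^1*1973^1  =  49104024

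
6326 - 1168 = 5158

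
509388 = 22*23154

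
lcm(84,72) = 504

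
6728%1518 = 656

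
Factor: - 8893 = -8893^1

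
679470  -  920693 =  - 241223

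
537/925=537/925 = 0.58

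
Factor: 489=3^1 * 163^1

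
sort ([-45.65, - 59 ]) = [ - 59, - 45.65]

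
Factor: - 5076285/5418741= -1692095/1806247 = - 5^1* 17^2*1171^1*1806247^(-1 )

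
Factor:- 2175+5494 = 3319^1 =3319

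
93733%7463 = 4177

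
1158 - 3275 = -2117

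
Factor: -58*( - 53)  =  2^1*29^1 * 53^1 = 3074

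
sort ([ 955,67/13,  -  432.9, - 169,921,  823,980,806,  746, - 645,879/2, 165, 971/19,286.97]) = [-645, - 432.9, - 169,67/13, 971/19, 165,286.97, 879/2,746 , 806,823, 921,955, 980]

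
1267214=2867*442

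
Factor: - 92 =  - 2^2*23^1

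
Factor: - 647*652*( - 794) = 2^3*163^1 * 397^1*647^1 = 334944136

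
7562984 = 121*62504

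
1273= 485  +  788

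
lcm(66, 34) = 1122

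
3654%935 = 849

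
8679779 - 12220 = 8667559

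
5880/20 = 294=294.00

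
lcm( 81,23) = 1863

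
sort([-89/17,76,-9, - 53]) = [  -  53, - 9, - 89/17, 76 ] 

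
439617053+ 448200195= 887817248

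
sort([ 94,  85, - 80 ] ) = [ - 80,85, 94]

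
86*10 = 860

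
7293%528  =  429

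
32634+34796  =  67430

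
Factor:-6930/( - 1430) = 3^2*7^1 *13^(-1) = 63/13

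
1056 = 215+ 841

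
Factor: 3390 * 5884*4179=2^3*3^2*5^1*7^1 * 113^1*199^1*1471^1 = 83357510040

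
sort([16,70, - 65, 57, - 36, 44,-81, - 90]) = [ - 90, - 81,- 65,-36, 16,44,57,70]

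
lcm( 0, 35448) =0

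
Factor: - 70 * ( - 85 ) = 2^1*5^2*7^1*17^1= 5950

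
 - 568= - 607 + 39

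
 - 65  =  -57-8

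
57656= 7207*8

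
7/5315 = 7/5315 = 0.00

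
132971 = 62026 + 70945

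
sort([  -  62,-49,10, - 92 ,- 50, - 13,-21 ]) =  [ - 92, - 62, - 50, - 49, - 21, - 13, 10]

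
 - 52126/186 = -281 + 70/93=- 280.25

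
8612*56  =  482272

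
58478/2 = 29239 = 29239.00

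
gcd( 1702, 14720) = 46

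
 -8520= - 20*426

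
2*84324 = 168648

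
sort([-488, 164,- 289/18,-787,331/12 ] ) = [  -  787,-488 , - 289/18  ,  331/12, 164 ]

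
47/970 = 47/970 = 0.05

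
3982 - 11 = 3971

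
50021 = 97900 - 47879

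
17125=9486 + 7639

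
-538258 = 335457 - 873715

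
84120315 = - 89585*( - 939) 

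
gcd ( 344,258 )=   86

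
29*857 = 24853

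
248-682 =-434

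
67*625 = 41875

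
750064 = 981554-231490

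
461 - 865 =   -  404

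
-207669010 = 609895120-817564130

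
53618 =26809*2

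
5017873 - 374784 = 4643089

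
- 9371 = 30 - 9401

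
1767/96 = 18+13/32 = 18.41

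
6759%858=753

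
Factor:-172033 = -71^1*2423^1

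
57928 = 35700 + 22228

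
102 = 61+41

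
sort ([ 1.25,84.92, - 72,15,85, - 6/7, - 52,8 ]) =[ - 72  ,  -  52, - 6/7, 1.25, 8, 15, 84.92, 85] 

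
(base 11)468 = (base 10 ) 558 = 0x22e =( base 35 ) FX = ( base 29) J7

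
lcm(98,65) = 6370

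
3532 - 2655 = 877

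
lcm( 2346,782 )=2346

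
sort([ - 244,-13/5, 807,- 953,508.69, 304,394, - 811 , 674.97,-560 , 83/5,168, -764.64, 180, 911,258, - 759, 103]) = [-953, -811,-764.64,  -  759,-560,- 244, -13/5,83/5,103,  168,180, 258,304,394,508.69,  674.97,807, 911]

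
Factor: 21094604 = 2^2*5273651^1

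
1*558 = 558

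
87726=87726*1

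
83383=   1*83383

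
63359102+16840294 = 80199396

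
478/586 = 239/293 = 0.82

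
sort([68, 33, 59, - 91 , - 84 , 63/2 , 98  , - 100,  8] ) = [ - 100, - 91, - 84,  8 , 63/2,33,59, 68,98 ] 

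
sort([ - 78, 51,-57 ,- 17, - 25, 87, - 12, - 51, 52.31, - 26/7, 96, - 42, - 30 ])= [ - 78, - 57, - 51, - 42, - 30,  -  25 , - 17, - 12, - 26/7, 51, 52.31, 87, 96] 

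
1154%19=14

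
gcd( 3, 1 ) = 1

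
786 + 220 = 1006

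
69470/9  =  69470/9=7718.89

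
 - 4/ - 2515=4/2515 = 0.00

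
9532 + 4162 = 13694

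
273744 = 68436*4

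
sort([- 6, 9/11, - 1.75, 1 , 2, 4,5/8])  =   [ -6, - 1.75,5/8 , 9/11, 1, 2, 4 ] 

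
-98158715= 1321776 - 99480491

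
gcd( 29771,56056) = 7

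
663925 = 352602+311323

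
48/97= 48/97 = 0.49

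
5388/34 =2694/17=158.47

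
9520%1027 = 277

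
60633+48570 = 109203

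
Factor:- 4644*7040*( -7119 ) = 232746877440=2^9*3^5*5^1*7^1 * 11^1 * 43^1*113^1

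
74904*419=31384776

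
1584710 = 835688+749022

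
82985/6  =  82985/6 = 13830.83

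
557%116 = 93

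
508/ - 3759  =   - 1 + 3251/3759 = - 0.14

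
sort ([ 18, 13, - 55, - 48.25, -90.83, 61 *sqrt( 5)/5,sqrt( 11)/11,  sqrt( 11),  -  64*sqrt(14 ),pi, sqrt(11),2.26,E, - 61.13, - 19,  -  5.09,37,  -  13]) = [-64*sqrt( 14),-90.83,-61.13, - 55, - 48.25, - 19, - 13, - 5.09, sqrt( 11 )/11,2.26,E,pi,sqrt( 11),  sqrt(11 ),13,18, 61 * sqrt( 5)/5, 37]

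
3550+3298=6848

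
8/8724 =2/2181=0.00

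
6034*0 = 0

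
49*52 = 2548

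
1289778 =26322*49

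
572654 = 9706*59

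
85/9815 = 17/1963 = 0.01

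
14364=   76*189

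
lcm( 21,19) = 399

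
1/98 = 1/98 = 0.01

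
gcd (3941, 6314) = 7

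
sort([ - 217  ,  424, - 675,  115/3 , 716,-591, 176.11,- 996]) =[-996 , - 675, -591, - 217, 115/3,  176.11,424,  716]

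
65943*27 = 1780461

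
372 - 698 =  - 326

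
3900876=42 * 92878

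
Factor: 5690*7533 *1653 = 2^1*3^6*5^1*19^1*29^1*31^1*569^1 = 70852158810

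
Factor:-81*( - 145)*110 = 2^1*3^4*5^2*11^1*29^1 = 1291950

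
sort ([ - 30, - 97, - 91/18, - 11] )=[ - 97, - 30 , - 11, - 91/18]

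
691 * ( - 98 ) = - 67718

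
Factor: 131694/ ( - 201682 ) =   -  3^1*13^ ( - 1 )*47^1*467^1*7757^( - 1)  =  - 65847/100841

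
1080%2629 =1080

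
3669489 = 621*5909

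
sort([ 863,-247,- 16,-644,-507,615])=[ - 644, -507, - 247, - 16, 615,863] 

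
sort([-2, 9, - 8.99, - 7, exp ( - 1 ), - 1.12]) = [ - 8.99, - 7,-2, - 1.12,exp ( - 1),9] 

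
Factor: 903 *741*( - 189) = - 126464247 = - 3^5*7^2*13^1 * 19^1*43^1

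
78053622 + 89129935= 167183557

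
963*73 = 70299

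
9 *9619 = 86571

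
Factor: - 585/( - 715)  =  3^2 *11^( - 1 )= 9/11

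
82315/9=9146+ 1/9 = 9146.11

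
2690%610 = 250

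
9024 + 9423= 18447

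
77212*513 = 39609756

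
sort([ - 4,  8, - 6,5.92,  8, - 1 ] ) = [ - 6, - 4, - 1,5.92,8, 8 ]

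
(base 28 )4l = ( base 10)133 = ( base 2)10000101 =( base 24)5d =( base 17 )7e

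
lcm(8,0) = 0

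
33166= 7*4738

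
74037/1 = 74037 = 74037.00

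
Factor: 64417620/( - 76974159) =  - 2^2 * 5^1*131^(-1)*195863^( -1 )*1073627^1 = -21472540/25658053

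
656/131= 656/131 = 5.01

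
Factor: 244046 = 2^1*11^1*11093^1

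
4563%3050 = 1513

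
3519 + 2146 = 5665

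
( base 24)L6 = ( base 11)424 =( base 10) 510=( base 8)776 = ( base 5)4020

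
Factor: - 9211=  - 61^1 * 151^1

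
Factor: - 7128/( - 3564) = 2^1=2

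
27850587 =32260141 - 4409554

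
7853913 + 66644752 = 74498665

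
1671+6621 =8292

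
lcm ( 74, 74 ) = 74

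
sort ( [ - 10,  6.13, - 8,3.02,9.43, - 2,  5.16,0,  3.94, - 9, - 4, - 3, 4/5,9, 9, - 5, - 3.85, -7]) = [ - 10, - 9,  -  8, - 7, - 5, - 4, - 3.85, - 3,-2, 0,4/5,3.02,3.94, 5.16,6.13,9,9 , 9.43]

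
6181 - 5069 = 1112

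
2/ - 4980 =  - 1  +  2489/2490  =  - 0.00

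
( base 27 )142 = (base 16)347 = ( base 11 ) 6a3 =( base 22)1g3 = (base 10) 839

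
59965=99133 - 39168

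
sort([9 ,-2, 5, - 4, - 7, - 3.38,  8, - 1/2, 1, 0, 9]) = [ - 7, - 4  , - 3.38, - 2, - 1/2, 0, 1,5, 8,  9, 9] 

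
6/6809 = 6/6809 = 0.00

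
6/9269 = 6/9269  =  0.00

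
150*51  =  7650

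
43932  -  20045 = 23887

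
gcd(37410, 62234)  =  58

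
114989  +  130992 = 245981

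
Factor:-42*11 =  - 462 = - 2^1*3^1*7^1*11^1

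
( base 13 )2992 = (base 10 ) 6034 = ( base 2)1011110010010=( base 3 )22021111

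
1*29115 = 29115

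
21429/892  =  21429/892 = 24.02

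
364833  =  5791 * 63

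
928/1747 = 928/1747= 0.53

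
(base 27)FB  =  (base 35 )bv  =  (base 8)640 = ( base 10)416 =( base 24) h8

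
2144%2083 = 61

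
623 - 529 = 94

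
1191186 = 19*62694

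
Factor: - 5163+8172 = 3^1*17^1*59^1  =  3009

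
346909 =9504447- 9157538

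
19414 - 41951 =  - 22537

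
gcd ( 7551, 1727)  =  1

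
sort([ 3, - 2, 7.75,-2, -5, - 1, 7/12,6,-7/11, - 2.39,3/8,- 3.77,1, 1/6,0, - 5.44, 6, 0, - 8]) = [- 8,-5.44,-5, - 3.77 ,- 2.39, - 2, - 2, - 1, - 7/11,0,0,1/6,3/8,7/12,1, 3,6,  6,7.75]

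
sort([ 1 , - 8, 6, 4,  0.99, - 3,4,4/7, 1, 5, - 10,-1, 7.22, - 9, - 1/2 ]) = [ - 10,  -  9, - 8, - 3,-1,-1/2 , 4/7, 0.99,1, 1,4, 4  ,  5, 6,7.22 ]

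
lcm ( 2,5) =10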